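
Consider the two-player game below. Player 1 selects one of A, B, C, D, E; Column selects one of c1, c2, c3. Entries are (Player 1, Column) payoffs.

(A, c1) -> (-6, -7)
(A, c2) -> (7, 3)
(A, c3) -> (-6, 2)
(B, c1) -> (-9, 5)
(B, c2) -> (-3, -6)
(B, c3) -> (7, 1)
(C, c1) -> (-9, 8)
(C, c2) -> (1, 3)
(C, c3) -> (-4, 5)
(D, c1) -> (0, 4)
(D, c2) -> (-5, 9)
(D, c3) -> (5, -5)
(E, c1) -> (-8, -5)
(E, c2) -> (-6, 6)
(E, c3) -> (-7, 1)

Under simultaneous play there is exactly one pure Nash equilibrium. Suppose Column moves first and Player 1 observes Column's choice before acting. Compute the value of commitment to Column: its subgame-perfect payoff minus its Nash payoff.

1

Work backward from Player 1's decision.
- c1 → Player 1 plays D (best of -6, -9, -9, 0, -8); Column gets 4.
- c2 → Player 1 plays A (best of 7, -3, 1, -5, -6); Column gets 3.
- c3 → Player 1 plays B (best of -6, 7, -4, 5, -7); Column gets 1.
Maximizing over 4, 3, 1, Column chooses c1. Subgame-perfect outcome: (D, c1) with payoffs (0, 4).
For the simultaneous game, intersect best replies.
Player 1's best replies: c1→D; c2→A; c3→B.
Column's best replies: A→c2; B→c1; C→c1; D→c2; E→c2.
The unique mutual best reply is (A, c2), giving (7, 3).
Column's commitment gain: 4 − 3 = 1.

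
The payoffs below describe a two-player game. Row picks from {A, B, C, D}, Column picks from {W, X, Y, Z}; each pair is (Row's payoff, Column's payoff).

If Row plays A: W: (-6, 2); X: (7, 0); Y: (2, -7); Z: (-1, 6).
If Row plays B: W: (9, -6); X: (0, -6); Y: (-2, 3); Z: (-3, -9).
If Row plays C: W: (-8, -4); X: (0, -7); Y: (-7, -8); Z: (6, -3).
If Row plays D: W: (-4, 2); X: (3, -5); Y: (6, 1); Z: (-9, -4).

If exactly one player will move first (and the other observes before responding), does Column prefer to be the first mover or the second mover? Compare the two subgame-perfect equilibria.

If Row leads: Column's best replies are A→Z, B→Y, C→Z, D→W; Row's induced payoffs -1, -2, 6, -4; outcome (C, Z), payoffs (6, -3).
If Column leads: Row's best replies are W→B, X→A, Y→D, Z→C; Column's induced payoffs -6, 0, 1, -3; outcome (D, Y), payoffs (6, 1).
Column gets 1 moving first and -3 moving second, so Column prefers to move first.

first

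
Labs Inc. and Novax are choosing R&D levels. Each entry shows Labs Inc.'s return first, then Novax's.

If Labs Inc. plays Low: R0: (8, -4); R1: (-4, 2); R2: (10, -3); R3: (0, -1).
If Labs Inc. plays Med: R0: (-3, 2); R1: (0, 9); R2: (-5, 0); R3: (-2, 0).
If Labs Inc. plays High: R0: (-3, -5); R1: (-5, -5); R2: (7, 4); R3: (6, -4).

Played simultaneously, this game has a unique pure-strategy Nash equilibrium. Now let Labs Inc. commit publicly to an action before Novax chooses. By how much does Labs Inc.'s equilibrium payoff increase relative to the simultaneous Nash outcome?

7

Backward induction with Labs Inc. moving first.
- Low: BR = R1, leader payoff -4.
- Med: BR = R1, leader payoff 0.
- High: BR = R2, leader payoff 7.
Labs Inc.'s induced payoffs are -4, 0, 7, so Labs Inc. commits to High. Subgame-perfect outcome: (High, R2) with payoffs (7, 4).
Under simultaneous play:
Labs Inc.'s best replies: R0→Low; R1→Med; R2→Low; R3→High.
Novax's best replies: Low→R1; Med→R1; High→R2.
Only (Med, R1) has each player best-responding; Nash payoffs (0, 9).
Labs Inc.'s commitment gain: 7 − 0 = 7.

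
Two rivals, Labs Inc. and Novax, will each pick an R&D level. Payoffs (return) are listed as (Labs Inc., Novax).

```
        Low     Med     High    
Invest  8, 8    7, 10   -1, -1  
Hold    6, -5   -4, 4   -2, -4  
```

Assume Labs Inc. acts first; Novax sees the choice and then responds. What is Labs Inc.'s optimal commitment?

Invest

Backward induction with Labs Inc. moving first.
- Invest → Novax plays Med (best of 8, 10, -1); Labs Inc. gets 7.
- Hold → Novax plays Med (best of -5, 4, -4); Labs Inc. gets -4.
Labs Inc.'s induced payoffs are 7, -4, so Labs Inc. commits to Invest. Subgame-perfect outcome: (Invest, Med) with payoffs (7, 10).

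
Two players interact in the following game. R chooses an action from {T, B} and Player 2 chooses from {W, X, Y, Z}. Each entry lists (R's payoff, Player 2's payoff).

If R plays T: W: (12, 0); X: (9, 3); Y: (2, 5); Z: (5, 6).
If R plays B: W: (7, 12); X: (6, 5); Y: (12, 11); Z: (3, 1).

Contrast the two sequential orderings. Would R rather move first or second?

If R leads: Player 2's best replies are T→Z, B→W; R's induced payoffs 5, 7; outcome (B, W), payoffs (7, 12).
If Player 2 leads: R's best replies are W→T, X→T, Y→B, Z→T; Player 2's induced payoffs 0, 3, 11, 6; outcome (B, Y), payoffs (12, 11).
R gets 7 moving first and 12 moving second, so R prefers to move second.

second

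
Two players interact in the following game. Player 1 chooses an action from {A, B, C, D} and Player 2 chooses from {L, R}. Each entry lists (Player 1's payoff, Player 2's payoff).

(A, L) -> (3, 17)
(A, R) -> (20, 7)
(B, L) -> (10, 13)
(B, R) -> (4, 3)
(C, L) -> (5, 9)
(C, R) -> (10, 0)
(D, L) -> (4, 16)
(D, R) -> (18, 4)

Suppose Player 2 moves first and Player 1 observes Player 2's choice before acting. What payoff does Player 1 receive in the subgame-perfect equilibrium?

10

Work backward from Player 1's decision.
- L → Player 1 plays B (best of 3, 10, 5, 4); Player 2 gets 13.
- R → Player 1 plays A (best of 20, 4, 10, 18); Player 2 gets 7.
Among 13, 7, the best is 13 at L. Subgame-perfect outcome: (B, L) with payoffs (10, 13).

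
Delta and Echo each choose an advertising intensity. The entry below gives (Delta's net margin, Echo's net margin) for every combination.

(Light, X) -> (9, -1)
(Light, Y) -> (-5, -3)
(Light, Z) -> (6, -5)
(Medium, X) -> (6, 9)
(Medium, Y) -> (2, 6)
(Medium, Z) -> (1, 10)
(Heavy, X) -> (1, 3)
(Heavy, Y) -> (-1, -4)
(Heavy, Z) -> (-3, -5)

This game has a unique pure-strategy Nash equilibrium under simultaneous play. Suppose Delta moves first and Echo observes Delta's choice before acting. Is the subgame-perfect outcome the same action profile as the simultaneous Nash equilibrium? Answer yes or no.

Echo best-responds to each possible Delta move:
- Light: BR = X, leader payoff 9.
- Medium: BR = Z, leader payoff 1.
- Heavy: BR = X, leader payoff 1.
Maximizing over 9, 1, 1, Delta chooses Light. Subgame-perfect outcome: (Light, X) with payoffs (9, -1).
Now find the simultaneous Nash equilibrium.
Delta's best replies: X→Light; Y→Medium; Z→Light.
Echo's best replies: Light→X; Medium→Z; Heavy→X.
The unique mutual best reply is (Light, X), giving (9, -1).
Sequential outcome (Light, X) coincides with the Nash profile (Light, X).

yes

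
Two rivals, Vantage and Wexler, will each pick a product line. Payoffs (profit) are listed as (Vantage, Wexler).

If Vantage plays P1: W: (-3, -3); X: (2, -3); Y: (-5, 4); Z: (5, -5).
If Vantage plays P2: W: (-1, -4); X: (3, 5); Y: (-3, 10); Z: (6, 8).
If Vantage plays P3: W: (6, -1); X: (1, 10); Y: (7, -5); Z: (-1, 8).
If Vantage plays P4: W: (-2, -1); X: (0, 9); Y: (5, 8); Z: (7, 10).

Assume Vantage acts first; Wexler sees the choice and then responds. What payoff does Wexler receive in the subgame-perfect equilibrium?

Backward induction with Vantage moving first.
- P1: Wexler compares -3, -3, 4, -5 and picks Y; Vantage would get -5.
- P2: Wexler compares -4, 5, 10, 8 and picks Y; Vantage would get -3.
- P3: Wexler compares -1, 10, -5, 8 and picks X; Vantage would get 1.
- P4: Wexler compares -1, 9, 8, 10 and picks Z; Vantage would get 7.
Vantage's induced payoffs are -5, -3, 1, 7, so Vantage commits to P4. Subgame-perfect outcome: (P4, Z) with payoffs (7, 10).

10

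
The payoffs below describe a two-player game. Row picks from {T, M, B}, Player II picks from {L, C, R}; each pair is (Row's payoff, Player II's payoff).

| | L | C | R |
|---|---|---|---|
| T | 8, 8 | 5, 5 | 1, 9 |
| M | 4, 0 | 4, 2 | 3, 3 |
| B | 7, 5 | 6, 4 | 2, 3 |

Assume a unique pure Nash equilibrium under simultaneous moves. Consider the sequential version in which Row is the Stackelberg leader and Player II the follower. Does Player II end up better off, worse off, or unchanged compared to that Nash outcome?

better off

Solve by backward induction (Row leads).
- T: Player II compares 8, 5, 9 and picks R; Row would get 1.
- M: Player II compares 0, 2, 3 and picks R; Row would get 3.
- B: Player II compares 5, 4, 3 and picks L; Row would get 7.
Maximizing over 1, 3, 7, Row chooses B. Subgame-perfect outcome: (B, L) with payoffs (7, 5).
For the simultaneous game, intersect best replies.
Row's best replies: L→T; C→B; R→M.
Player II's best replies: T→R; M→R; B→L.
Only (M, R) has each player best-responding; Nash payoffs (3, 3).
Player II earns 5 sequentially versus 3 at the Nash outcome: better off.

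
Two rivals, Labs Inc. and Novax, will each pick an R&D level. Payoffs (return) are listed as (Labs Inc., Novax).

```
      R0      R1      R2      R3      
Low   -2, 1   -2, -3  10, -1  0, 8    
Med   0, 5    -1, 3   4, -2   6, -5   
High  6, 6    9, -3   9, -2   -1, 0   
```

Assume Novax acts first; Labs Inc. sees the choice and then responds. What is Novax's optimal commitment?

Labs Inc. best-responds to each possible Novax move:
- R0: Labs Inc. compares -2, 0, 6 and picks High; Novax would get 6.
- R1: Labs Inc. compares -2, -1, 9 and picks High; Novax would get -3.
- R2: Labs Inc. compares 10, 4, 9 and picks Low; Novax would get -1.
- R3: Labs Inc. compares 0, 6, -1 and picks Med; Novax would get -5.
Maximizing over 6, -3, -1, -5, Novax chooses R0. Subgame-perfect outcome: (High, R0) with payoffs (6, 6).

R0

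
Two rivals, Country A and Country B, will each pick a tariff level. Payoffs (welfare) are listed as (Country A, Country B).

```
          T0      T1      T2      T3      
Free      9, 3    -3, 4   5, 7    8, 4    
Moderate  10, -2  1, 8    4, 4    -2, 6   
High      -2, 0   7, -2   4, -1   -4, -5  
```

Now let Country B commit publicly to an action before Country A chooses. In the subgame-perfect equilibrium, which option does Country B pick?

Work backward from Country A's decision.
- T0: BR = Moderate, leader payoff -2.
- T1: BR = High, leader payoff -2.
- T2: BR = Free, leader payoff 7.
- T3: BR = Free, leader payoff 4.
Country B's induced payoffs are -2, -2, 7, 4, so Country B commits to T2. Subgame-perfect outcome: (Free, T2) with payoffs (5, 7).

T2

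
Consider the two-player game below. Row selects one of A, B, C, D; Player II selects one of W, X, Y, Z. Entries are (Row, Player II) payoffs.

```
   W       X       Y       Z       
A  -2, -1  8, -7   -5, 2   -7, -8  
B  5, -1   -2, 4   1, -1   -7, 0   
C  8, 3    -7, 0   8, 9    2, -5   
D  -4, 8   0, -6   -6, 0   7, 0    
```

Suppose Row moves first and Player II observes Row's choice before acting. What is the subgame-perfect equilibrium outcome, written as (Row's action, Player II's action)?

Backward induction with Row moving first.
- A: BR = Y, leader payoff -5.
- B: BR = X, leader payoff -2.
- C: BR = Y, leader payoff 8.
- D: BR = W, leader payoff -4.
Among -5, -2, 8, -4, the best is 8 at C. Subgame-perfect outcome: (C, Y) with payoffs (8, 9).

(C, Y)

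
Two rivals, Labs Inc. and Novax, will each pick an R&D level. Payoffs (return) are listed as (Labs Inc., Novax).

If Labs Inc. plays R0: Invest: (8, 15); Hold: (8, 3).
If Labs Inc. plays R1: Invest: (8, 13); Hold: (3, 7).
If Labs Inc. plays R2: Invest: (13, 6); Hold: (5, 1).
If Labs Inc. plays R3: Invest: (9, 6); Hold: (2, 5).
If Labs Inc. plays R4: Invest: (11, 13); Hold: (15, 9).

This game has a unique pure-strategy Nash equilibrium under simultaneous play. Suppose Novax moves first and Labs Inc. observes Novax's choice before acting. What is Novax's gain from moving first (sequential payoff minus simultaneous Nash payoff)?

3

Labs Inc. best-responds to each possible Novax move:
- Invest: BR = R2, leader payoff 6.
- Hold: BR = R4, leader payoff 9.
Among 6, 9, the best is 9 at Hold. Subgame-perfect outcome: (R4, Hold) with payoffs (15, 9).
For the simultaneous game, intersect best replies.
Labs Inc.'s best replies: Invest→R2; Hold→R4.
Novax's best replies: R0→Invest; R1→Invest; R2→Invest; R3→Invest; R4→Invest.
The unique mutual best reply is (R2, Invest), giving (13, 6).
Novax's commitment gain: 9 − 6 = 3.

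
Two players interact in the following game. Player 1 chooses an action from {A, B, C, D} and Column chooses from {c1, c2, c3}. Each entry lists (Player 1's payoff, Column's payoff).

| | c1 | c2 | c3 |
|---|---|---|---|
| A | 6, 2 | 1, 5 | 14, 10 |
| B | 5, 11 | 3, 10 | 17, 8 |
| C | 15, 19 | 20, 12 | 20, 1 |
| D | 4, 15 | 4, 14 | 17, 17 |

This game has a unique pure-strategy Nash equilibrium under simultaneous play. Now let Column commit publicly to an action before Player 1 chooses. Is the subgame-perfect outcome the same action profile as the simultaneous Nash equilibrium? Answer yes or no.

Backward induction with Column moving first.
- c1: Player 1 compares 6, 5, 15, 4 and picks C; Column would get 19.
- c2: Player 1 compares 1, 3, 20, 4 and picks C; Column would get 12.
- c3: Player 1 compares 14, 17, 20, 17 and picks C; Column would get 1.
Among 19, 12, 1, the best is 19 at c1. Subgame-perfect outcome: (C, c1) with payoffs (15, 19).
Under simultaneous play:
Player 1's best replies: c1→C; c2→C; c3→C.
Column's best replies: A→c3; B→c1; C→c1; D→c3.
Only (C, c1) has each player best-responding; Nash payoffs (15, 19).
Sequential outcome (C, c1) coincides with the Nash profile (C, c1).

yes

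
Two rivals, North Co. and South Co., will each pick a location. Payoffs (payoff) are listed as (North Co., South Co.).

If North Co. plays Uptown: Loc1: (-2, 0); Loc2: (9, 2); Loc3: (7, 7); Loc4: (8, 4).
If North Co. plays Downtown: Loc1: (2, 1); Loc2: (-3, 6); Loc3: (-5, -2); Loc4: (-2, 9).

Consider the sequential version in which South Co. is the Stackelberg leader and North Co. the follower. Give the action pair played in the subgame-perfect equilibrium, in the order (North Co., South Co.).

North Co. best-responds to each possible South Co. move:
- Loc1: BR = Downtown, leader payoff 1.
- Loc2: BR = Uptown, leader payoff 2.
- Loc3: BR = Uptown, leader payoff 7.
- Loc4: BR = Uptown, leader payoff 4.
Maximizing over 1, 2, 7, 4, South Co. chooses Loc3. Subgame-perfect outcome: (Uptown, Loc3) with payoffs (7, 7).

(Uptown, Loc3)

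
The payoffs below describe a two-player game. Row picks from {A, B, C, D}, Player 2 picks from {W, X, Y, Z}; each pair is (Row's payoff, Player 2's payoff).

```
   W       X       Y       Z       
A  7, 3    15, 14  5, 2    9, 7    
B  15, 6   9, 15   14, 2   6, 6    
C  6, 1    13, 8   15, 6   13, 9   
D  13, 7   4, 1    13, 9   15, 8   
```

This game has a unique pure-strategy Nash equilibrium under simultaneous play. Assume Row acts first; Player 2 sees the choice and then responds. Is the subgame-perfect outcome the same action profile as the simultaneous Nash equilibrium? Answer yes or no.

Work backward from Player 2's decision.
- A: Player 2 compares 3, 14, 2, 7 and picks X; Row would get 15.
- B: Player 2 compares 6, 15, 2, 6 and picks X; Row would get 9.
- C: Player 2 compares 1, 8, 6, 9 and picks Z; Row would get 13.
- D: Player 2 compares 7, 1, 9, 8 and picks Y; Row would get 13.
Maximizing over 15, 9, 13, 13, Row chooses A. Subgame-perfect outcome: (A, X) with payoffs (15, 14).
Now find the simultaneous Nash equilibrium.
Row's best replies: W→B; X→A; Y→C; Z→D.
Player 2's best replies: A→X; B→X; C→Z; D→Y.
Only (A, X) has each player best-responding; Nash payoffs (15, 14).
Sequential outcome (A, X) coincides with the Nash profile (A, X).

yes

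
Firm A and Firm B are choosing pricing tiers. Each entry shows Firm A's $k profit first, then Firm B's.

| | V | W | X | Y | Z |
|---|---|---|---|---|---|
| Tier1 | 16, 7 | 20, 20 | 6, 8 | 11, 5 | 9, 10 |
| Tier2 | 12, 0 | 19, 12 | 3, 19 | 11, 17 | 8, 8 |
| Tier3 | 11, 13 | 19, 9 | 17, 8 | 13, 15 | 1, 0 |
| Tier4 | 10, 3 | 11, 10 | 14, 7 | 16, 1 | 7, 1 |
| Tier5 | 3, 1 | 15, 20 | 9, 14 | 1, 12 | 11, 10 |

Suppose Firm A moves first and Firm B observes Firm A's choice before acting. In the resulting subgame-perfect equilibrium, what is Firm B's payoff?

20

Work backward from Firm B's decision.
- Tier1 → Firm B plays W (best of 7, 20, 8, 5, 10); Firm A gets 20.
- Tier2 → Firm B plays X (best of 0, 12, 19, 17, 8); Firm A gets 3.
- Tier3 → Firm B plays Y (best of 13, 9, 8, 15, 0); Firm A gets 13.
- Tier4 → Firm B plays W (best of 3, 10, 7, 1, 1); Firm A gets 11.
- Tier5 → Firm B plays W (best of 1, 20, 14, 12, 10); Firm A gets 15.
Among 20, 3, 13, 11, 15, the best is 20 at Tier1. Subgame-perfect outcome: (Tier1, W) with payoffs (20, 20).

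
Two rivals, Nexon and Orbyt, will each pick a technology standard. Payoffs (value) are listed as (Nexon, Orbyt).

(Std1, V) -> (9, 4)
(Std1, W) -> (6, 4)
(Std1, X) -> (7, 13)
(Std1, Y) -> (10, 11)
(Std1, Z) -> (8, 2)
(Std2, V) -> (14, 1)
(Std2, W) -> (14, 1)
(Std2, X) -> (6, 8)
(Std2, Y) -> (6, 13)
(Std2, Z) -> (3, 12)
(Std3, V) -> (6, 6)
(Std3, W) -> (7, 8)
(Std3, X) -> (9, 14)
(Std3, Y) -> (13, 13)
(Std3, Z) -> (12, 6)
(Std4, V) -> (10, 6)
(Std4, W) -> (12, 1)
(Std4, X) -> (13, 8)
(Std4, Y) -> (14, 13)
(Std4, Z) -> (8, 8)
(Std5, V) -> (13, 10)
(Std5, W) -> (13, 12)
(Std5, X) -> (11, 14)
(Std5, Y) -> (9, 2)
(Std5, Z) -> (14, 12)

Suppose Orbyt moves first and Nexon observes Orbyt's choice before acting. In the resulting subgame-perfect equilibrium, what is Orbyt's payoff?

Backward induction with Orbyt moving first.
- V: Nexon compares 9, 14, 6, 10, 13 and picks Std2; Orbyt would get 1.
- W: Nexon compares 6, 14, 7, 12, 13 and picks Std2; Orbyt would get 1.
- X: Nexon compares 7, 6, 9, 13, 11 and picks Std4; Orbyt would get 8.
- Y: Nexon compares 10, 6, 13, 14, 9 and picks Std4; Orbyt would get 13.
- Z: Nexon compares 8, 3, 12, 8, 14 and picks Std5; Orbyt would get 12.
Orbyt's induced payoffs are 1, 1, 8, 13, 12, so Orbyt commits to Y. Subgame-perfect outcome: (Std4, Y) with payoffs (14, 13).

13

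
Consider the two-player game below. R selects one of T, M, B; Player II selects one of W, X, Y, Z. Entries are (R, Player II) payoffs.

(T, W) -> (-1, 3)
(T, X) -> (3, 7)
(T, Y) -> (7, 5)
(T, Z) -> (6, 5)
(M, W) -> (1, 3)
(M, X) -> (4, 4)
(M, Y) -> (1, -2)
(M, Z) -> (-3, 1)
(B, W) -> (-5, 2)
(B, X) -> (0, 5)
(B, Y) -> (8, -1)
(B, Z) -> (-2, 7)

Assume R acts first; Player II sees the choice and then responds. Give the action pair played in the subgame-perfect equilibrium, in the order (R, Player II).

(M, X)

Work backward from Player II's decision.
- T: BR = X, leader payoff 3.
- M: BR = X, leader payoff 4.
- B: BR = Z, leader payoff -2.
Maximizing over 3, 4, -2, R chooses M. Subgame-perfect outcome: (M, X) with payoffs (4, 4).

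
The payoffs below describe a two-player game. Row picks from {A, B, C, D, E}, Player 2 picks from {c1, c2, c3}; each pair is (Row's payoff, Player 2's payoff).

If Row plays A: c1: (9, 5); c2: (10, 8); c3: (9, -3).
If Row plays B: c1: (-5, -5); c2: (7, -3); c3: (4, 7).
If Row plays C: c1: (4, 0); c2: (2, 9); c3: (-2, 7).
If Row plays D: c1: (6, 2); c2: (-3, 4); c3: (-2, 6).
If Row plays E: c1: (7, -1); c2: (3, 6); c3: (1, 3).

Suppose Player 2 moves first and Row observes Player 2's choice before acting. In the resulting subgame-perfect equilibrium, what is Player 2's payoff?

Solve by backward induction (Player 2 leads).
- c1 → Row plays A (best of 9, -5, 4, 6, 7); Player 2 gets 5.
- c2 → Row plays A (best of 10, 7, 2, -3, 3); Player 2 gets 8.
- c3 → Row plays A (best of 9, 4, -2, -2, 1); Player 2 gets -3.
Among 5, 8, -3, the best is 8 at c2. Subgame-perfect outcome: (A, c2) with payoffs (10, 8).

8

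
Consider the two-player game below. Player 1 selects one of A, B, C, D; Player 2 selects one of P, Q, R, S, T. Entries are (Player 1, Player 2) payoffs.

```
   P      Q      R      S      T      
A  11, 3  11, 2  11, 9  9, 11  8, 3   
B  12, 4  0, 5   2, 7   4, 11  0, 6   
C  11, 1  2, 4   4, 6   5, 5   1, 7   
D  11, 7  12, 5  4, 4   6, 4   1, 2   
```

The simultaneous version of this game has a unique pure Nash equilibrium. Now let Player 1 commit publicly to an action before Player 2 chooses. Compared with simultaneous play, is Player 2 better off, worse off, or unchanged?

worse off

Player 2 best-responds to each possible Player 1 move:
- A: Player 2 compares 3, 2, 9, 11, 3 and picks S; Player 1 would get 9.
- B: Player 2 compares 4, 5, 7, 11, 6 and picks S; Player 1 would get 4.
- C: Player 2 compares 1, 4, 6, 5, 7 and picks T; Player 1 would get 1.
- D: Player 2 compares 7, 5, 4, 4, 2 and picks P; Player 1 would get 11.
Maximizing over 9, 4, 1, 11, Player 1 chooses D. Subgame-perfect outcome: (D, P) with payoffs (11, 7).
For the simultaneous game, intersect best replies.
Player 1's best replies: P→B; Q→D; R→A; S→A; T→A.
Player 2's best replies: A→S; B→S; C→T; D→P.
The unique mutual best reply is (A, S), giving (9, 11).
Player 2 earns 7 sequentially versus 11 at the Nash outcome: worse off.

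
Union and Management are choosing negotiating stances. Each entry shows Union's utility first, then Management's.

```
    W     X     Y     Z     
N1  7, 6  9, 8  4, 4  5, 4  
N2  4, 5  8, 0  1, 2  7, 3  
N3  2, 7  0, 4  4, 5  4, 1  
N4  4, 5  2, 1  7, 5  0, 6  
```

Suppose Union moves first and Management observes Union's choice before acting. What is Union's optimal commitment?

Management best-responds to each possible Union move:
- N1: Management compares 6, 8, 4, 4 and picks X; Union would get 9.
- N2: Management compares 5, 0, 2, 3 and picks W; Union would get 4.
- N3: Management compares 7, 4, 5, 1 and picks W; Union would get 2.
- N4: Management compares 5, 1, 5, 6 and picks Z; Union would get 0.
Maximizing over 9, 4, 2, 0, Union chooses N1. Subgame-perfect outcome: (N1, X) with payoffs (9, 8).

N1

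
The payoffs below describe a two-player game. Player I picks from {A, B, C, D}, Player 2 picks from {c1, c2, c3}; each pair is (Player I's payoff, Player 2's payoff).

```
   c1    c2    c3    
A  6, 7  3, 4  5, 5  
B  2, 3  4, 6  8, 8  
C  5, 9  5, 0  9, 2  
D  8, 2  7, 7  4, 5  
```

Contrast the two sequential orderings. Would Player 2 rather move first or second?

If Player I leads: Player 2's best replies are A→c1, B→c3, C→c1, D→c2; Player I's induced payoffs 6, 8, 5, 7; outcome (B, c3), payoffs (8, 8).
If Player 2 leads: Player I's best replies are c1→D, c2→D, c3→C; Player 2's induced payoffs 2, 7, 2; outcome (D, c2), payoffs (7, 7).
Player 2 gets 7 moving first and 8 moving second, so Player 2 prefers to move second.

second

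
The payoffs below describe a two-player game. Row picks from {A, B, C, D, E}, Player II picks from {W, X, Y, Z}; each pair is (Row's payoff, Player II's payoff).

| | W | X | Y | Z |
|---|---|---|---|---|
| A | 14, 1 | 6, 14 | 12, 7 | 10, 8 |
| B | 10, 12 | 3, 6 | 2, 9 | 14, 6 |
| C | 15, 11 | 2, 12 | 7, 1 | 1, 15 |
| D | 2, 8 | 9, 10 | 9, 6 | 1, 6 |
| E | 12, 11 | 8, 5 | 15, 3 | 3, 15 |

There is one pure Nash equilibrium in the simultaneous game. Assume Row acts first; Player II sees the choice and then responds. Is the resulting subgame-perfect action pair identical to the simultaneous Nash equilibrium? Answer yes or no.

Solve by backward induction (Row leads).
- A: BR = X, leader payoff 6.
- B: BR = W, leader payoff 10.
- C: BR = Z, leader payoff 1.
- D: BR = X, leader payoff 9.
- E: BR = Z, leader payoff 3.
Maximizing over 6, 10, 1, 9, 3, Row chooses B. Subgame-perfect outcome: (B, W) with payoffs (10, 12).
Now find the simultaneous Nash equilibrium.
Row's best replies: W→C; X→D; Y→E; Z→B.
Player II's best replies: A→X; B→W; C→Z; D→X; E→Z.
The unique mutual best reply is (D, X), giving (9, 10).
Sequential outcome (B, W) differs from the Nash profile (D, X).

no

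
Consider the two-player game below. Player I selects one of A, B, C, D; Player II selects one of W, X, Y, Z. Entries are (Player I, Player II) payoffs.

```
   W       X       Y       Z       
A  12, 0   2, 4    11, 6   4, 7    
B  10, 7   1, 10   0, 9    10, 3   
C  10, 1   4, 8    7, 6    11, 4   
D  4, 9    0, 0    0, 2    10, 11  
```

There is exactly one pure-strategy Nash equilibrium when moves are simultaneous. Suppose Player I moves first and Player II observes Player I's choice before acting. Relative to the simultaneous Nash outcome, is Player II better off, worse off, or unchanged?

better off

Work backward from Player II's decision.
- A: Player II compares 0, 4, 6, 7 and picks Z; Player I would get 4.
- B: Player II compares 7, 10, 9, 3 and picks X; Player I would get 1.
- C: Player II compares 1, 8, 6, 4 and picks X; Player I would get 4.
- D: Player II compares 9, 0, 2, 11 and picks Z; Player I would get 10.
Among 4, 1, 4, 10, the best is 10 at D. Subgame-perfect outcome: (D, Z) with payoffs (10, 11).
For the simultaneous game, intersect best replies.
Player I's best replies: W→A; X→C; Y→A; Z→C.
Player II's best replies: A→Z; B→X; C→X; D→Z.
Only (C, X) has each player best-responding; Nash payoffs (4, 8).
Player II earns 11 sequentially versus 8 at the Nash outcome: better off.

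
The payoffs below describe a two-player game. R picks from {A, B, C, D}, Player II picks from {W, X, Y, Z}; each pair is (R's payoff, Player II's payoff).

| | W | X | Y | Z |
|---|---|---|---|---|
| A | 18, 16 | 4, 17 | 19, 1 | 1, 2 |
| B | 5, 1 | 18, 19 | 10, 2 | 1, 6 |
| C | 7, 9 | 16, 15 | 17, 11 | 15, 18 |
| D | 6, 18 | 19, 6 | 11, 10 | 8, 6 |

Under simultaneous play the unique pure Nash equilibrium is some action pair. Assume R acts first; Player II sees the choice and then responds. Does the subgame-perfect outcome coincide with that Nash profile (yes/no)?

no

Backward induction with R moving first.
- A: Player II compares 16, 17, 1, 2 and picks X; R would get 4.
- B: Player II compares 1, 19, 2, 6 and picks X; R would get 18.
- C: Player II compares 9, 15, 11, 18 and picks Z; R would get 15.
- D: Player II compares 18, 6, 10, 6 and picks W; R would get 6.
R's induced payoffs are 4, 18, 15, 6, so R commits to B. Subgame-perfect outcome: (B, X) with payoffs (18, 19).
Now find the simultaneous Nash equilibrium.
R's best replies: W→A; X→D; Y→A; Z→C.
Player II's best replies: A→X; B→X; C→Z; D→W.
Only (C, Z) has each player best-responding; Nash payoffs (15, 18).
Sequential outcome (B, X) differs from the Nash profile (C, Z).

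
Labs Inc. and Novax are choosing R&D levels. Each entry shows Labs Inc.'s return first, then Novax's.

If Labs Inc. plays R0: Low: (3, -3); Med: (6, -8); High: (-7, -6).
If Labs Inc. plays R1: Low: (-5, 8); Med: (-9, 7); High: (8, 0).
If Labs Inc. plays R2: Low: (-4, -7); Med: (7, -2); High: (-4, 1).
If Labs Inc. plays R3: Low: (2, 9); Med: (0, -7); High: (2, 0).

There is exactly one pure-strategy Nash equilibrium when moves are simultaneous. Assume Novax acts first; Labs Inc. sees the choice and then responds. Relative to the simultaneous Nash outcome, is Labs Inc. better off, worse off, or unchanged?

better off

Solve by backward induction (Novax leads).
- Low → Labs Inc. plays R0 (best of 3, -5, -4, 2); Novax gets -3.
- Med → Labs Inc. plays R2 (best of 6, -9, 7, 0); Novax gets -2.
- High → Labs Inc. plays R1 (best of -7, 8, -4, 2); Novax gets 0.
Among -3, -2, 0, the best is 0 at High. Subgame-perfect outcome: (R1, High) with payoffs (8, 0).
Now find the simultaneous Nash equilibrium.
Labs Inc.'s best replies: Low→R0; Med→R2; High→R1.
Novax's best replies: R0→Low; R1→Low; R2→High; R3→Low.
The unique mutual best reply is (R0, Low), giving (3, -3).
Labs Inc. earns 8 sequentially versus 3 at the Nash outcome: better off.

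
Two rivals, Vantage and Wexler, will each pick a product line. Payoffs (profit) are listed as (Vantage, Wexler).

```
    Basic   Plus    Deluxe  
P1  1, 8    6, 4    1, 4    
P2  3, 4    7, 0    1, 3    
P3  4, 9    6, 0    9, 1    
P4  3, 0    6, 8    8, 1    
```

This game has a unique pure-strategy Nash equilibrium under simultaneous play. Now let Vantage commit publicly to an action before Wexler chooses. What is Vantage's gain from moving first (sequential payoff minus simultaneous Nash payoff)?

2

Wexler best-responds to each possible Vantage move:
- P1: BR = Basic, leader payoff 1.
- P2: BR = Basic, leader payoff 3.
- P3: BR = Basic, leader payoff 4.
- P4: BR = Plus, leader payoff 6.
Vantage's induced payoffs are 1, 3, 4, 6, so Vantage commits to P4. Subgame-perfect outcome: (P4, Plus) with payoffs (6, 8).
Under simultaneous play:
Vantage's best replies: Basic→P3; Plus→P2; Deluxe→P3.
Wexler's best replies: P1→Basic; P2→Basic; P3→Basic; P4→Plus.
Only (P3, Basic) has each player best-responding; Nash payoffs (4, 9).
Vantage's commitment gain: 6 − 4 = 2.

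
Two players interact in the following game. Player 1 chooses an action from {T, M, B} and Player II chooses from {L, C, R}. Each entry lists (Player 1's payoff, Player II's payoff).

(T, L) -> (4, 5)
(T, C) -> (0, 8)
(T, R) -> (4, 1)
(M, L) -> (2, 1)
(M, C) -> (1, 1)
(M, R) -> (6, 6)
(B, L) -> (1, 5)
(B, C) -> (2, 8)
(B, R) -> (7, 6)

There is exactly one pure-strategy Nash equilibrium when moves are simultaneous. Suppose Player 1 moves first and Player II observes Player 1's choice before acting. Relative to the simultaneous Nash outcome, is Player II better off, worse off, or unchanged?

worse off

Player II best-responds to each possible Player 1 move:
- T: Player II compares 5, 8, 1 and picks C; Player 1 would get 0.
- M: Player II compares 1, 1, 6 and picks R; Player 1 would get 6.
- B: Player II compares 5, 8, 6 and picks C; Player 1 would get 2.
Player 1's induced payoffs are 0, 6, 2, so Player 1 commits to M. Subgame-perfect outcome: (M, R) with payoffs (6, 6).
For the simultaneous game, intersect best replies.
Player 1's best replies: L→T; C→B; R→B.
Player II's best replies: T→C; M→R; B→C.
The unique mutual best reply is (B, C), giving (2, 8).
Player II earns 6 sequentially versus 8 at the Nash outcome: worse off.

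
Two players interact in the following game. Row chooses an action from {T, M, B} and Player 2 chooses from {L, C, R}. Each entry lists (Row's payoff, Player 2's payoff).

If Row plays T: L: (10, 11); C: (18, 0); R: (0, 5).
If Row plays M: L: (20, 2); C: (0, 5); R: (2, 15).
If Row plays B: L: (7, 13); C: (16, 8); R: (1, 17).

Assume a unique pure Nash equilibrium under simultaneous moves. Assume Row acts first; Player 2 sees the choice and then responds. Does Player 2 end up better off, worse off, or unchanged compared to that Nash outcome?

Work backward from Player 2's decision.
- T: Player 2 compares 11, 0, 5 and picks L; Row would get 10.
- M: Player 2 compares 2, 5, 15 and picks R; Row would get 2.
- B: Player 2 compares 13, 8, 17 and picks R; Row would get 1.
Among 10, 2, 1, the best is 10 at T. Subgame-perfect outcome: (T, L) with payoffs (10, 11).
Now find the simultaneous Nash equilibrium.
Row's best replies: L→M; C→T; R→M.
Player 2's best replies: T→L; M→R; B→R.
Only (M, R) has each player best-responding; Nash payoffs (2, 15).
Player 2 earns 11 sequentially versus 15 at the Nash outcome: worse off.

worse off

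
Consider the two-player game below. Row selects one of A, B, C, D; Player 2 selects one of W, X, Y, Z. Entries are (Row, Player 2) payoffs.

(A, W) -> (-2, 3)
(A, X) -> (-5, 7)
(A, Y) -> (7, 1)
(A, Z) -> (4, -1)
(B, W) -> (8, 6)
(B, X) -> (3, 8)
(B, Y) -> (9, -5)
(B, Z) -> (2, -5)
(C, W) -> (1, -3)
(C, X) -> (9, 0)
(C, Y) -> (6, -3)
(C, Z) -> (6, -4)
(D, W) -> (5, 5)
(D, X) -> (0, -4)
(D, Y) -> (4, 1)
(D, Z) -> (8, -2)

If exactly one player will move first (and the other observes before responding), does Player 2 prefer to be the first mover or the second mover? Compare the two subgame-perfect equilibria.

If Row leads: Player 2's best replies are A→X, B→X, C→X, D→W; Row's induced payoffs -5, 3, 9, 5; outcome (C, X), payoffs (9, 0).
If Player 2 leads: Row's best replies are W→B, X→C, Y→B, Z→D; Player 2's induced payoffs 6, 0, -5, -2; outcome (B, W), payoffs (8, 6).
Player 2 gets 6 moving first and 0 moving second, so Player 2 prefers to move first.

first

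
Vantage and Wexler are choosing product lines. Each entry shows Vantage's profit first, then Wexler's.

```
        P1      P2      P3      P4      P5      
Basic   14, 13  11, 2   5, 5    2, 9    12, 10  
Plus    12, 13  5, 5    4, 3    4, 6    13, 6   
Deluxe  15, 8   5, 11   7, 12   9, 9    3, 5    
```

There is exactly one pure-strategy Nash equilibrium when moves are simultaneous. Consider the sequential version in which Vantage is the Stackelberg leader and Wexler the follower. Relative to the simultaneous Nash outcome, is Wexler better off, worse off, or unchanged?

better off

Work backward from Wexler's decision.
- Basic → Wexler plays P1 (best of 13, 2, 5, 9, 10); Vantage gets 14.
- Plus → Wexler plays P1 (best of 13, 5, 3, 6, 6); Vantage gets 12.
- Deluxe → Wexler plays P3 (best of 8, 11, 12, 9, 5); Vantage gets 7.
Among 14, 12, 7, the best is 14 at Basic. Subgame-perfect outcome: (Basic, P1) with payoffs (14, 13).
For the simultaneous game, intersect best replies.
Vantage's best replies: P1→Deluxe; P2→Basic; P3→Deluxe; P4→Deluxe; P5→Plus.
Wexler's best replies: Basic→P1; Plus→P1; Deluxe→P3.
Only (Deluxe, P3) has each player best-responding; Nash payoffs (7, 12).
Wexler earns 13 sequentially versus 12 at the Nash outcome: better off.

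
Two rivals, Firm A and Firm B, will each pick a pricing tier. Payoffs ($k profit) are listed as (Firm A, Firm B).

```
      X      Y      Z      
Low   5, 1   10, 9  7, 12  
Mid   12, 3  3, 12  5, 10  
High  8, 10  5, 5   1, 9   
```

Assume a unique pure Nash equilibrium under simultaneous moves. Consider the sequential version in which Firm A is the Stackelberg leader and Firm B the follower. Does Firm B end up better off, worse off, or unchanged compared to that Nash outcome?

Firm B best-responds to each possible Firm A move:
- Low: Firm B compares 1, 9, 12 and picks Z; Firm A would get 7.
- Mid: Firm B compares 3, 12, 10 and picks Y; Firm A would get 3.
- High: Firm B compares 10, 5, 9 and picks X; Firm A would get 8.
Maximizing over 7, 3, 8, Firm A chooses High. Subgame-perfect outcome: (High, X) with payoffs (8, 10).
Now find the simultaneous Nash equilibrium.
Firm A's best replies: X→Mid; Y→Low; Z→Low.
Firm B's best replies: Low→Z; Mid→Y; High→X.
The unique mutual best reply is (Low, Z), giving (7, 12).
Firm B earns 10 sequentially versus 12 at the Nash outcome: worse off.

worse off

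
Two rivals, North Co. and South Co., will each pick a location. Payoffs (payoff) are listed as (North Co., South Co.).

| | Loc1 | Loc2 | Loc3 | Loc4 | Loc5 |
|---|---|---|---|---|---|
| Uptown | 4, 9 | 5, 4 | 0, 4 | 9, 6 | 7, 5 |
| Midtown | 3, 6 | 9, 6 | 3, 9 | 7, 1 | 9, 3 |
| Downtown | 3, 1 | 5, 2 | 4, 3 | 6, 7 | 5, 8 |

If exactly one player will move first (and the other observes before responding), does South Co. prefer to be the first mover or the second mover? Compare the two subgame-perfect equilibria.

first

If North Co. leads: South Co.'s best replies are Uptown→Loc1, Midtown→Loc3, Downtown→Loc5; North Co.'s induced payoffs 4, 3, 5; outcome (Downtown, Loc5), payoffs (5, 8).
If South Co. leads: North Co.'s best replies are Loc1→Uptown, Loc2→Midtown, Loc3→Downtown, Loc4→Uptown, Loc5→Midtown; South Co.'s induced payoffs 9, 6, 3, 6, 3; outcome (Uptown, Loc1), payoffs (4, 9).
South Co. gets 9 moving first and 8 moving second, so South Co. prefers to move first.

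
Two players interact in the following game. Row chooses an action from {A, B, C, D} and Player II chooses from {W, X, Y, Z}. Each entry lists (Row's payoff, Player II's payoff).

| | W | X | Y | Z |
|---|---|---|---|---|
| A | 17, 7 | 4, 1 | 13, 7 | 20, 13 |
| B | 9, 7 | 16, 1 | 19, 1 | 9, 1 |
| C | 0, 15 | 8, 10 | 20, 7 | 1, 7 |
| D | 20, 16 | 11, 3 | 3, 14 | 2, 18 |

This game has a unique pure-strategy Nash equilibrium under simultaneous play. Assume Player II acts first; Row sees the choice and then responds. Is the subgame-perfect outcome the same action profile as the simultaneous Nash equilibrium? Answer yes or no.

Solve by backward induction (Player II leads).
- W: BR = D, leader payoff 16.
- X: BR = B, leader payoff 1.
- Y: BR = C, leader payoff 7.
- Z: BR = A, leader payoff 13.
Among 16, 1, 7, 13, the best is 16 at W. Subgame-perfect outcome: (D, W) with payoffs (20, 16).
Under simultaneous play:
Row's best replies: W→D; X→B; Y→C; Z→A.
Player II's best replies: A→Z; B→W; C→W; D→Z.
Only (A, Z) has each player best-responding; Nash payoffs (20, 13).
Sequential outcome (D, W) differs from the Nash profile (A, Z).

no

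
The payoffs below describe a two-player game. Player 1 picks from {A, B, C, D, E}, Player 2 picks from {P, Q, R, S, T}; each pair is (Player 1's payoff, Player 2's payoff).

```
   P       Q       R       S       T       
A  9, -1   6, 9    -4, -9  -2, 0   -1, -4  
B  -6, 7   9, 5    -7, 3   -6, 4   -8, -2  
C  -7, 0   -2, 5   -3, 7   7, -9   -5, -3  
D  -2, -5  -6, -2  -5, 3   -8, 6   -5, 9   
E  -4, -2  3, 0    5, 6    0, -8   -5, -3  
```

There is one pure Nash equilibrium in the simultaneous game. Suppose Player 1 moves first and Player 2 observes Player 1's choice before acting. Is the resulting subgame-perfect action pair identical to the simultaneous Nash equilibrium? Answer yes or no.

Backward induction with Player 1 moving first.
- A: Player 2 compares -1, 9, -9, 0, -4 and picks Q; Player 1 would get 6.
- B: Player 2 compares 7, 5, 3, 4, -2 and picks P; Player 1 would get -6.
- C: Player 2 compares 0, 5, 7, -9, -3 and picks R; Player 1 would get -3.
- D: Player 2 compares -5, -2, 3, 6, 9 and picks T; Player 1 would get -5.
- E: Player 2 compares -2, 0, 6, -8, -3 and picks R; Player 1 would get 5.
Among 6, -6, -3, -5, 5, the best is 6 at A. Subgame-perfect outcome: (A, Q) with payoffs (6, 9).
Now find the simultaneous Nash equilibrium.
Player 1's best replies: P→A; Q→B; R→E; S→C; T→A.
Player 2's best replies: A→Q; B→P; C→R; D→T; E→R.
Only (E, R) has each player best-responding; Nash payoffs (5, 6).
Sequential outcome (A, Q) differs from the Nash profile (E, R).

no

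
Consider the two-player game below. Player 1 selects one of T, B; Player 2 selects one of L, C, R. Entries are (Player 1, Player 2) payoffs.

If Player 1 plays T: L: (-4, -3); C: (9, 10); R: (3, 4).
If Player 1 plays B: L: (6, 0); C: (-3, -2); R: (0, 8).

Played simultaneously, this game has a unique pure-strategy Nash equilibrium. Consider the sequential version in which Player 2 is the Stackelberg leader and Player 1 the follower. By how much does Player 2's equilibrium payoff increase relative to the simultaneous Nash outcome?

0

Solve by backward induction (Player 2 leads).
- L: BR = B, leader payoff 0.
- C: BR = T, leader payoff 10.
- R: BR = T, leader payoff 4.
Player 2's induced payoffs are 0, 10, 4, so Player 2 commits to C. Subgame-perfect outcome: (T, C) with payoffs (9, 10).
Under simultaneous play:
Player 1's best replies: L→B; C→T; R→T.
Player 2's best replies: T→C; B→R.
Only (T, C) has each player best-responding; Nash payoffs (9, 10).
Player 2's commitment gain: 10 − 10 = 0.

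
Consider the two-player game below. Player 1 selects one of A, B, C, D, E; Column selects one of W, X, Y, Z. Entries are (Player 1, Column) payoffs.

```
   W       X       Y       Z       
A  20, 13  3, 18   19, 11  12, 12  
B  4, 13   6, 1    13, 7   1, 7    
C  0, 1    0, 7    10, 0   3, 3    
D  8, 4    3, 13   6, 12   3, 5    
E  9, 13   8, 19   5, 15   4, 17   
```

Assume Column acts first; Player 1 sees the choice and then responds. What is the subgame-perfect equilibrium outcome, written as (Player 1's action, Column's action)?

Player 1 best-responds to each possible Column move:
- W: BR = A, leader payoff 13.
- X: BR = E, leader payoff 19.
- Y: BR = A, leader payoff 11.
- Z: BR = A, leader payoff 12.
Column's induced payoffs are 13, 19, 11, 12, so Column commits to X. Subgame-perfect outcome: (E, X) with payoffs (8, 19).

(E, X)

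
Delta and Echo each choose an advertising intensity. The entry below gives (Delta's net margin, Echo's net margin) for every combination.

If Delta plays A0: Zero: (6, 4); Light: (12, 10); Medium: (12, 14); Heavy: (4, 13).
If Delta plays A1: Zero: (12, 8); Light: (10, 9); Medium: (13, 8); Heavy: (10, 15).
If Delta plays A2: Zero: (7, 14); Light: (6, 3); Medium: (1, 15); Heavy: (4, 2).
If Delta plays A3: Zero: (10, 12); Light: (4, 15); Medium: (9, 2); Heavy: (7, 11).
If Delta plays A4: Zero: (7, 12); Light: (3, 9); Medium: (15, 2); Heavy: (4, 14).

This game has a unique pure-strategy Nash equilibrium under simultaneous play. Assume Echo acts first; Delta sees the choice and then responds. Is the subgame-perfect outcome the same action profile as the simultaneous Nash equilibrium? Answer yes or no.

Delta best-responds to each possible Echo move:
- Zero: BR = A1, leader payoff 8.
- Light: BR = A0, leader payoff 10.
- Medium: BR = A4, leader payoff 2.
- Heavy: BR = A1, leader payoff 15.
Echo's induced payoffs are 8, 10, 2, 15, so Echo commits to Heavy. Subgame-perfect outcome: (A1, Heavy) with payoffs (10, 15).
Under simultaneous play:
Delta's best replies: Zero→A1; Light→A0; Medium→A4; Heavy→A1.
Echo's best replies: A0→Medium; A1→Heavy; A2→Medium; A3→Light; A4→Heavy.
The unique mutual best reply is (A1, Heavy), giving (10, 15).
Sequential outcome (A1, Heavy) coincides with the Nash profile (A1, Heavy).

yes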